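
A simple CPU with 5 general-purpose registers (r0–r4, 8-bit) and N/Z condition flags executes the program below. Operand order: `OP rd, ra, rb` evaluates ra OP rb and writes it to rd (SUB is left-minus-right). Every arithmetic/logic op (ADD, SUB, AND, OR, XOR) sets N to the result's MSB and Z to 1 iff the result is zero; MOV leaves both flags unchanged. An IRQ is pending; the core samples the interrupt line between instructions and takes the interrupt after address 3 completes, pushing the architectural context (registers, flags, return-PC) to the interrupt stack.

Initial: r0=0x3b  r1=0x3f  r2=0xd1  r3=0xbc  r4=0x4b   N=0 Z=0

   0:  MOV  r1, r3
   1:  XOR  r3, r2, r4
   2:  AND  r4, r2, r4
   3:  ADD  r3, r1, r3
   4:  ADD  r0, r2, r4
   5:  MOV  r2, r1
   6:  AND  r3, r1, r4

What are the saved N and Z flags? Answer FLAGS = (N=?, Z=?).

after  0: r0=0x3b r1=0xbc r2=0xd1 r3=0xbc r4=0x4b  N=0 Z=0
after  1: r0=0x3b r1=0xbc r2=0xd1 r3=0x9a r4=0x4b  N=1 Z=0
after  2: r0=0x3b r1=0xbc r2=0xd1 r3=0x9a r4=0x41  N=0 Z=0
after  3: r0=0x3b r1=0xbc r2=0xd1 r3=0x56 r4=0x41  N=0 Z=0
-- IRQ taken; context saved, return-PC = 4 --

FLAGS = (N=0, Z=0)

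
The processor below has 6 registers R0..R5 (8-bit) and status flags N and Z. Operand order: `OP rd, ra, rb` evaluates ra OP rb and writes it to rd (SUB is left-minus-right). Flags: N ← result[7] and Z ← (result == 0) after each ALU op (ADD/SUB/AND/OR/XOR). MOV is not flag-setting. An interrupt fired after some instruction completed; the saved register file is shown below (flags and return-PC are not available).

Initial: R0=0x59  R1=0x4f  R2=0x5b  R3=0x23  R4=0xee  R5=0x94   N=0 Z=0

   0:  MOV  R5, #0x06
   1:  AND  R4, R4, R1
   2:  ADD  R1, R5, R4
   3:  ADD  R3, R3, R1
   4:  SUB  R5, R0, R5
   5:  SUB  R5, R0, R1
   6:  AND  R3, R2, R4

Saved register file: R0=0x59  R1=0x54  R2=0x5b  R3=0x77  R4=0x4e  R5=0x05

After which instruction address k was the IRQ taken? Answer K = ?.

K = 5

after  0: R0=0x59 R1=0x4f R2=0x5b R3=0x23 R4=0xee R5=0x06  N=0 Z=0
after  1: R0=0x59 R1=0x4f R2=0x5b R3=0x23 R4=0x4e R5=0x06  N=0 Z=0
after  2: R0=0x59 R1=0x54 R2=0x5b R3=0x23 R4=0x4e R5=0x06  N=0 Z=0
after  3: R0=0x59 R1=0x54 R2=0x5b R3=0x77 R4=0x4e R5=0x06  N=0 Z=0
after  4: R0=0x59 R1=0x54 R2=0x5b R3=0x77 R4=0x4e R5=0x53  N=0 Z=0
after  5: R0=0x59 R1=0x54 R2=0x5b R3=0x77 R4=0x4e R5=0x05  N=0 Z=0
-- IRQ taken; context saved, return-PC = 6 --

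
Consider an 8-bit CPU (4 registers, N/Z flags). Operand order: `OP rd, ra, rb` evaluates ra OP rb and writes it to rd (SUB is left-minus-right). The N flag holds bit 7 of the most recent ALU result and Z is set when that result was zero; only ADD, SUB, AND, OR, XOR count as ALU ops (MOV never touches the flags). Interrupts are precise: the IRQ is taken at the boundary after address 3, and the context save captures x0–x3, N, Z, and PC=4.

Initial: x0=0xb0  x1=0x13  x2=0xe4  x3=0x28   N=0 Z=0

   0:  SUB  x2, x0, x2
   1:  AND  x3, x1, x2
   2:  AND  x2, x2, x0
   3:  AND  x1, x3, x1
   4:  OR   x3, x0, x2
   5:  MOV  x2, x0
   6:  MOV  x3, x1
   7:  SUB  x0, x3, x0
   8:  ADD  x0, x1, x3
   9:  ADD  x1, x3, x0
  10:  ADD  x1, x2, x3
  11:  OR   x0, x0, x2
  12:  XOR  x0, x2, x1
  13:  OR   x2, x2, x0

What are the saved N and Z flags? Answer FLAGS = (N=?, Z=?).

FLAGS = (N=0, Z=1)

after  0: x0=0xb0 x1=0x13 x2=0xcc x3=0x28  N=1 Z=0
after  1: x0=0xb0 x1=0x13 x2=0xcc x3=0x00  N=0 Z=1
after  2: x0=0xb0 x1=0x13 x2=0x80 x3=0x00  N=1 Z=0
after  3: x0=0xb0 x1=0x00 x2=0x80 x3=0x00  N=0 Z=1
-- IRQ taken; context saved, return-PC = 4 --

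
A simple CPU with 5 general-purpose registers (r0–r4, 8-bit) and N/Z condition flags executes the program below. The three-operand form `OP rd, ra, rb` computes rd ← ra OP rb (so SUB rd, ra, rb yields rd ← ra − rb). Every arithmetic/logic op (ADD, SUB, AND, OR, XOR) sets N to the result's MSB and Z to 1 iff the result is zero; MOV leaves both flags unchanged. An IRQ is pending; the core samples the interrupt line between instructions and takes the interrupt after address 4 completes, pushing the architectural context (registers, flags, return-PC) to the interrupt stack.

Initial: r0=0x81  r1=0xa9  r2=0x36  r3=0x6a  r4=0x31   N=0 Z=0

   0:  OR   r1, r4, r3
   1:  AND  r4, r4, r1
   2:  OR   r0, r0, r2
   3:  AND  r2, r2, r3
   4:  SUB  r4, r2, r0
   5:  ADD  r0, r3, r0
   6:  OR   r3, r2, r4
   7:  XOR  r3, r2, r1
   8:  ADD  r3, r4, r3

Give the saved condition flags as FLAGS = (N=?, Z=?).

FLAGS = (N=0, Z=0)

after  0: r0=0x81 r1=0x7b r2=0x36 r3=0x6a r4=0x31  N=0 Z=0
after  1: r0=0x81 r1=0x7b r2=0x36 r3=0x6a r4=0x31  N=0 Z=0
after  2: r0=0xb7 r1=0x7b r2=0x36 r3=0x6a r4=0x31  N=1 Z=0
after  3: r0=0xb7 r1=0x7b r2=0x22 r3=0x6a r4=0x31  N=0 Z=0
after  4: r0=0xb7 r1=0x7b r2=0x22 r3=0x6a r4=0x6b  N=0 Z=0
-- IRQ taken; context saved, return-PC = 5 --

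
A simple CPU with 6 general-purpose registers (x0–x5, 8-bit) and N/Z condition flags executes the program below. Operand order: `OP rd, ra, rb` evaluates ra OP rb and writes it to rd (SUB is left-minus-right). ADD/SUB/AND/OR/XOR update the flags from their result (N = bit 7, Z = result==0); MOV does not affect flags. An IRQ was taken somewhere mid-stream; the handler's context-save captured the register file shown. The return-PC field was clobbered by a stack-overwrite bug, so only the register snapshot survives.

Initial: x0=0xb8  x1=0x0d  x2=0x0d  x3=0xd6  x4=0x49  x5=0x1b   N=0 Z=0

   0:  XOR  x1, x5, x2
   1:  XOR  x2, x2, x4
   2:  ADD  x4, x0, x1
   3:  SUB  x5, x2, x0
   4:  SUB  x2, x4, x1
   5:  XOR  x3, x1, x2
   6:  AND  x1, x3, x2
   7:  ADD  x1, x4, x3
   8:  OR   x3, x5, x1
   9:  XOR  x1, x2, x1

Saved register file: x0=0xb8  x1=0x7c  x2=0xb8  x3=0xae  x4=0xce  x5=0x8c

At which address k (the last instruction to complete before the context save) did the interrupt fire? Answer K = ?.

after  0: x0=0xb8 x1=0x16 x2=0x0d x3=0xd6 x4=0x49 x5=0x1b  N=0 Z=0
after  1: x0=0xb8 x1=0x16 x2=0x44 x3=0xd6 x4=0x49 x5=0x1b  N=0 Z=0
after  2: x0=0xb8 x1=0x16 x2=0x44 x3=0xd6 x4=0xce x5=0x1b  N=1 Z=0
after  3: x0=0xb8 x1=0x16 x2=0x44 x3=0xd6 x4=0xce x5=0x8c  N=1 Z=0
after  4: x0=0xb8 x1=0x16 x2=0xb8 x3=0xd6 x4=0xce x5=0x8c  N=1 Z=0
after  5: x0=0xb8 x1=0x16 x2=0xb8 x3=0xae x4=0xce x5=0x8c  N=1 Z=0
after  6: x0=0xb8 x1=0xa8 x2=0xb8 x3=0xae x4=0xce x5=0x8c  N=1 Z=0
after  7: x0=0xb8 x1=0x7c x2=0xb8 x3=0xae x4=0xce x5=0x8c  N=0 Z=0
-- IRQ taken; context saved, return-PC = 8 --

K = 7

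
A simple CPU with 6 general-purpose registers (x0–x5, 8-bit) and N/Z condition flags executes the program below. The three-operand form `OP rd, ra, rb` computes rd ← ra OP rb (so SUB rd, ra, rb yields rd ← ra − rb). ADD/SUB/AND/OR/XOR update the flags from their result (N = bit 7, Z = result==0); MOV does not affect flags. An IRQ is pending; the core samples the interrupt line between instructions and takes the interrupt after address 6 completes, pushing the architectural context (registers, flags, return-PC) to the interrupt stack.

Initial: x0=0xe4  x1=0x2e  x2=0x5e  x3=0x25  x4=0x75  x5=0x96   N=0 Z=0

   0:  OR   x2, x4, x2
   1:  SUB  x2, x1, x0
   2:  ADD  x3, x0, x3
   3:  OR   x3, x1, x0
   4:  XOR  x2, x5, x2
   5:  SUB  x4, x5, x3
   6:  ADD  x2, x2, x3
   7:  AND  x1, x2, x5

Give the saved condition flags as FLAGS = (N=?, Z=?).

FLAGS = (N=1, Z=0)

after  0: x0=0xe4 x1=0x2e x2=0x7f x3=0x25 x4=0x75 x5=0x96  N=0 Z=0
after  1: x0=0xe4 x1=0x2e x2=0x4a x3=0x25 x4=0x75 x5=0x96  N=0 Z=0
after  2: x0=0xe4 x1=0x2e x2=0x4a x3=0x09 x4=0x75 x5=0x96  N=0 Z=0
after  3: x0=0xe4 x1=0x2e x2=0x4a x3=0xee x4=0x75 x5=0x96  N=1 Z=0
after  4: x0=0xe4 x1=0x2e x2=0xdc x3=0xee x4=0x75 x5=0x96  N=1 Z=0
after  5: x0=0xe4 x1=0x2e x2=0xdc x3=0xee x4=0xa8 x5=0x96  N=1 Z=0
after  6: x0=0xe4 x1=0x2e x2=0xca x3=0xee x4=0xa8 x5=0x96  N=1 Z=0
-- IRQ taken; context saved, return-PC = 7 --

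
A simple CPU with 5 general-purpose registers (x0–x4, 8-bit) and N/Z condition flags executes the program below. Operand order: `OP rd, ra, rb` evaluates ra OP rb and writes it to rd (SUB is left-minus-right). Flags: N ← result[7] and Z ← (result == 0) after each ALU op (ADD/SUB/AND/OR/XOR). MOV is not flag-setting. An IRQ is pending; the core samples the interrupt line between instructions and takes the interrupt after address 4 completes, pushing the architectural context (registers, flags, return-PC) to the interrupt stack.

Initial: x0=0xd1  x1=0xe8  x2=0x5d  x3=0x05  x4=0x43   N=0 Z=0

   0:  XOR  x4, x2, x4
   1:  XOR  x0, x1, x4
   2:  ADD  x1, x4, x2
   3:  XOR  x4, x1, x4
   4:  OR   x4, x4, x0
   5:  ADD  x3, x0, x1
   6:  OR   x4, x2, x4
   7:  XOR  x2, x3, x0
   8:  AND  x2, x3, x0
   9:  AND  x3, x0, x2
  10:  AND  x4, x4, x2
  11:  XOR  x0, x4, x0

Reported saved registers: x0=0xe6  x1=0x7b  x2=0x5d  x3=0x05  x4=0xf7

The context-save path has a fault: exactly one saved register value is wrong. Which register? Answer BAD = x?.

BAD = x0

after  0: x0=0xd1 x1=0xe8 x2=0x5d x3=0x05 x4=0x1e  N=0 Z=0
after  1: x0=0xf6 x1=0xe8 x2=0x5d x3=0x05 x4=0x1e  N=1 Z=0
after  2: x0=0xf6 x1=0x7b x2=0x5d x3=0x05 x4=0x1e  N=0 Z=0
after  3: x0=0xf6 x1=0x7b x2=0x5d x3=0x05 x4=0x65  N=0 Z=0
after  4: x0=0xf6 x1=0x7b x2=0x5d x3=0x05 x4=0xf7  N=1 Z=0
-- IRQ taken; context saved, return-PC = 5 --
mismatch: x0: reported 0xe6 vs actual 0xf6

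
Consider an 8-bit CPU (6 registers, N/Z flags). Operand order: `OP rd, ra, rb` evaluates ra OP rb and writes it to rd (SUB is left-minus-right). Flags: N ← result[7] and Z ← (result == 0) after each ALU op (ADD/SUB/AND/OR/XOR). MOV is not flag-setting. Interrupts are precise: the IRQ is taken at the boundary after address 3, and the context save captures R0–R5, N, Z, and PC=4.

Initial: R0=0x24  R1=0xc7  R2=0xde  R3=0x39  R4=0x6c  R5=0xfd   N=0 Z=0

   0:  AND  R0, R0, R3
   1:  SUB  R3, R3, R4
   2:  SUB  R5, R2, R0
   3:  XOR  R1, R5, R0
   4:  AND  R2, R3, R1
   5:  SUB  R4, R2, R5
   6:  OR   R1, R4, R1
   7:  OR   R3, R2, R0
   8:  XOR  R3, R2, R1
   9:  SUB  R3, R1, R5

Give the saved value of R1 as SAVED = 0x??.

SAVED = 0x9e

after  0: R0=0x20 R1=0xc7 R2=0xde R3=0x39 R4=0x6c R5=0xfd  N=0 Z=0
after  1: R0=0x20 R1=0xc7 R2=0xde R3=0xcd R4=0x6c R5=0xfd  N=1 Z=0
after  2: R0=0x20 R1=0xc7 R2=0xde R3=0xcd R4=0x6c R5=0xbe  N=1 Z=0
after  3: R0=0x20 R1=0x9e R2=0xde R3=0xcd R4=0x6c R5=0xbe  N=1 Z=0
-- IRQ taken; context saved, return-PC = 4 --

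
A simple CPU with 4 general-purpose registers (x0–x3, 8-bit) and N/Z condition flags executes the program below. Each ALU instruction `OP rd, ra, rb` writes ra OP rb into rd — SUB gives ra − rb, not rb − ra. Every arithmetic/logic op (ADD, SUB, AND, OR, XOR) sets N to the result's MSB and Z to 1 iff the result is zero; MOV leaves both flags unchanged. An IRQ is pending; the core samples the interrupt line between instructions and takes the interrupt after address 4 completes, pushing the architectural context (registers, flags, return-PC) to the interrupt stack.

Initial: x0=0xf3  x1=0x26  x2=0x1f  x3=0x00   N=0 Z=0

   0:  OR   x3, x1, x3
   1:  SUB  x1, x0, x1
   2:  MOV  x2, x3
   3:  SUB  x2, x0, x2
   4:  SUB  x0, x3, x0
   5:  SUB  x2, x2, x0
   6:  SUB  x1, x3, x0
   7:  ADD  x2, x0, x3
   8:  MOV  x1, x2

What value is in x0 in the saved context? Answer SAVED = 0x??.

after  0: x0=0xf3 x1=0x26 x2=0x1f x3=0x26  N=0 Z=0
after  1: x0=0xf3 x1=0xcd x2=0x1f x3=0x26  N=1 Z=0
after  2: x0=0xf3 x1=0xcd x2=0x26 x3=0x26  N=1 Z=0
after  3: x0=0xf3 x1=0xcd x2=0xcd x3=0x26  N=1 Z=0
after  4: x0=0x33 x1=0xcd x2=0xcd x3=0x26  N=0 Z=0
-- IRQ taken; context saved, return-PC = 5 --

SAVED = 0x33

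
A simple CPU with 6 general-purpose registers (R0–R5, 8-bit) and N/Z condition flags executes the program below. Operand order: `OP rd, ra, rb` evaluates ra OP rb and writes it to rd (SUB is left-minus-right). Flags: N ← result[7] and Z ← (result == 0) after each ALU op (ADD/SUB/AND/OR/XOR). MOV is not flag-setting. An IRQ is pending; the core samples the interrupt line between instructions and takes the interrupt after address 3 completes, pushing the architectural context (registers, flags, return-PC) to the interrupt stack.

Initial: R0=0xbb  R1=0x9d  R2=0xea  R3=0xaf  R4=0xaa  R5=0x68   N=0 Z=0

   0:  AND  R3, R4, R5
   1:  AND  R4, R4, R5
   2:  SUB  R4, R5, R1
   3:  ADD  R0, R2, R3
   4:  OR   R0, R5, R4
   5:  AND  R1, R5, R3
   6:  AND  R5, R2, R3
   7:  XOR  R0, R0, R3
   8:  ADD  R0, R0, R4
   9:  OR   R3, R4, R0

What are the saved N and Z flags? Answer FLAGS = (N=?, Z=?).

after  0: R0=0xbb R1=0x9d R2=0xea R3=0x28 R4=0xaa R5=0x68  N=0 Z=0
after  1: R0=0xbb R1=0x9d R2=0xea R3=0x28 R4=0x28 R5=0x68  N=0 Z=0
after  2: R0=0xbb R1=0x9d R2=0xea R3=0x28 R4=0xcb R5=0x68  N=1 Z=0
after  3: R0=0x12 R1=0x9d R2=0xea R3=0x28 R4=0xcb R5=0x68  N=0 Z=0
-- IRQ taken; context saved, return-PC = 4 --

FLAGS = (N=0, Z=0)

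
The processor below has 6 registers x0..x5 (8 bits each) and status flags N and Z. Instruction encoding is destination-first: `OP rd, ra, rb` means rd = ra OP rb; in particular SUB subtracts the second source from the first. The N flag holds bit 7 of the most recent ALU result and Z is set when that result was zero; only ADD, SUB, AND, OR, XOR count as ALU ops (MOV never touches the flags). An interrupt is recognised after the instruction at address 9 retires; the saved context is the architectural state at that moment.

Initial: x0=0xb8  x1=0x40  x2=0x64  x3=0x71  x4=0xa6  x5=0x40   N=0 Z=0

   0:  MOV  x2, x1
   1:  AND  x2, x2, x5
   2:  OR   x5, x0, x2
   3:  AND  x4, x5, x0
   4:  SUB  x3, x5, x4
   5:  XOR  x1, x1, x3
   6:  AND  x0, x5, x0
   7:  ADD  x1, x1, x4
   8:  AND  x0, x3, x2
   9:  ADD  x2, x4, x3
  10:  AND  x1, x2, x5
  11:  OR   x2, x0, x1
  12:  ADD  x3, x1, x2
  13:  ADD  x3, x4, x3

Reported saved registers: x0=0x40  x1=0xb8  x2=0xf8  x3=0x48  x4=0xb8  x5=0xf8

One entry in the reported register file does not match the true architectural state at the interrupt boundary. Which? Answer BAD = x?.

BAD = x3

after  0: x0=0xb8 x1=0x40 x2=0x40 x3=0x71 x4=0xa6 x5=0x40  N=0 Z=0
after  1: x0=0xb8 x1=0x40 x2=0x40 x3=0x71 x4=0xa6 x5=0x40  N=0 Z=0
after  2: x0=0xb8 x1=0x40 x2=0x40 x3=0x71 x4=0xa6 x5=0xf8  N=1 Z=0
after  3: x0=0xb8 x1=0x40 x2=0x40 x3=0x71 x4=0xb8 x5=0xf8  N=1 Z=0
after  4: x0=0xb8 x1=0x40 x2=0x40 x3=0x40 x4=0xb8 x5=0xf8  N=0 Z=0
after  5: x0=0xb8 x1=0x00 x2=0x40 x3=0x40 x4=0xb8 x5=0xf8  N=0 Z=1
after  6: x0=0xb8 x1=0x00 x2=0x40 x3=0x40 x4=0xb8 x5=0xf8  N=1 Z=0
after  7: x0=0xb8 x1=0xb8 x2=0x40 x3=0x40 x4=0xb8 x5=0xf8  N=1 Z=0
after  8: x0=0x40 x1=0xb8 x2=0x40 x3=0x40 x4=0xb8 x5=0xf8  N=0 Z=0
after  9: x0=0x40 x1=0xb8 x2=0xf8 x3=0x40 x4=0xb8 x5=0xf8  N=1 Z=0
-- IRQ taken; context saved, return-PC = 10 --
mismatch: x3: reported 0x48 vs actual 0x40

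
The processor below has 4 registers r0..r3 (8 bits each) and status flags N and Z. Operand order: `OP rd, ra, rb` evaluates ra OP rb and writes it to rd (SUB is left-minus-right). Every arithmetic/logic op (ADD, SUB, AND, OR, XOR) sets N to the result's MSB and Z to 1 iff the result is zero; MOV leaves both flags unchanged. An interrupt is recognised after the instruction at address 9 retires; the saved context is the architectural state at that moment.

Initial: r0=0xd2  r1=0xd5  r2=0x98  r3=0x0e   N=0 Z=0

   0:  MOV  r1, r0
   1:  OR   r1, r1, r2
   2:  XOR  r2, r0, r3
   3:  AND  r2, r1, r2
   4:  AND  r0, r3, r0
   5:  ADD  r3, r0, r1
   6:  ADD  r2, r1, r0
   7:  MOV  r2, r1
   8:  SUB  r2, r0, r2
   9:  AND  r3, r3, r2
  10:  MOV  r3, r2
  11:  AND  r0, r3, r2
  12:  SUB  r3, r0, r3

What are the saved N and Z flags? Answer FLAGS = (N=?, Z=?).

after  0: r0=0xd2 r1=0xd2 r2=0x98 r3=0x0e  N=0 Z=0
after  1: r0=0xd2 r1=0xda r2=0x98 r3=0x0e  N=1 Z=0
after  2: r0=0xd2 r1=0xda r2=0xdc r3=0x0e  N=1 Z=0
after  3: r0=0xd2 r1=0xda r2=0xd8 r3=0x0e  N=1 Z=0
after  4: r0=0x02 r1=0xda r2=0xd8 r3=0x0e  N=0 Z=0
after  5: r0=0x02 r1=0xda r2=0xd8 r3=0xdc  N=1 Z=0
after  6: r0=0x02 r1=0xda r2=0xdc r3=0xdc  N=1 Z=0
after  7: r0=0x02 r1=0xda r2=0xda r3=0xdc  N=1 Z=0
after  8: r0=0x02 r1=0xda r2=0x28 r3=0xdc  N=0 Z=0
after  9: r0=0x02 r1=0xda r2=0x28 r3=0x08  N=0 Z=0
-- IRQ taken; context saved, return-PC = 10 --

FLAGS = (N=0, Z=0)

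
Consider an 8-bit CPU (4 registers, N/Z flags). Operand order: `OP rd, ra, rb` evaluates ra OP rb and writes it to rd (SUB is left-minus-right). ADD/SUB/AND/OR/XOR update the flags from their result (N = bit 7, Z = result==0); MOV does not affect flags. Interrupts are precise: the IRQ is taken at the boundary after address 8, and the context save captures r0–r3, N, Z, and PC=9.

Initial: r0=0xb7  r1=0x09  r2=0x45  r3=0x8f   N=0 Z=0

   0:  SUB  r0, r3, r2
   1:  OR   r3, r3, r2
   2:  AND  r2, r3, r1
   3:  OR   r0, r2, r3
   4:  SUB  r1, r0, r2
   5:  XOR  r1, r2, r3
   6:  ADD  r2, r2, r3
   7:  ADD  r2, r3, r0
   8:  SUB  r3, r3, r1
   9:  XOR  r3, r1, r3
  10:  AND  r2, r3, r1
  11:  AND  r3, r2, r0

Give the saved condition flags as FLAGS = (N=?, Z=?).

after  0: r0=0x4a r1=0x09 r2=0x45 r3=0x8f  N=0 Z=0
after  1: r0=0x4a r1=0x09 r2=0x45 r3=0xcf  N=1 Z=0
after  2: r0=0x4a r1=0x09 r2=0x09 r3=0xcf  N=0 Z=0
after  3: r0=0xcf r1=0x09 r2=0x09 r3=0xcf  N=1 Z=0
after  4: r0=0xcf r1=0xc6 r2=0x09 r3=0xcf  N=1 Z=0
after  5: r0=0xcf r1=0xc6 r2=0x09 r3=0xcf  N=1 Z=0
after  6: r0=0xcf r1=0xc6 r2=0xd8 r3=0xcf  N=1 Z=0
after  7: r0=0xcf r1=0xc6 r2=0x9e r3=0xcf  N=1 Z=0
after  8: r0=0xcf r1=0xc6 r2=0x9e r3=0x09  N=0 Z=0
-- IRQ taken; context saved, return-PC = 9 --

FLAGS = (N=0, Z=0)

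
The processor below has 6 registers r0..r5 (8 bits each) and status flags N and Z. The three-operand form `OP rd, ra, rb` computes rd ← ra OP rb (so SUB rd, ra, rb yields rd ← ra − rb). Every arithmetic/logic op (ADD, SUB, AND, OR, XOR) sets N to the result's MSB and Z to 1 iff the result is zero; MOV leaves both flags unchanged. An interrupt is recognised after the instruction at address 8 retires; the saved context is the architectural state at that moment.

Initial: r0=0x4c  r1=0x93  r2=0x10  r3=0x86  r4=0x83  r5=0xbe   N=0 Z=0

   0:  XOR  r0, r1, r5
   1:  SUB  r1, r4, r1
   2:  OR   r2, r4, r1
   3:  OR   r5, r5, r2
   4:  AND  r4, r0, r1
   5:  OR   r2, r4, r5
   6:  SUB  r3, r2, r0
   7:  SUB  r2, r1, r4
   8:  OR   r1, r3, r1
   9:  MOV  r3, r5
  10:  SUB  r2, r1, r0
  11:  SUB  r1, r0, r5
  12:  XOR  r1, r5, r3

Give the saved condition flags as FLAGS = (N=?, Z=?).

after  0: r0=0x2d r1=0x93 r2=0x10 r3=0x86 r4=0x83 r5=0xbe  N=0 Z=0
after  1: r0=0x2d r1=0xf0 r2=0x10 r3=0x86 r4=0x83 r5=0xbe  N=1 Z=0
after  2: r0=0x2d r1=0xf0 r2=0xf3 r3=0x86 r4=0x83 r5=0xbe  N=1 Z=0
after  3: r0=0x2d r1=0xf0 r2=0xf3 r3=0x86 r4=0x83 r5=0xff  N=1 Z=0
after  4: r0=0x2d r1=0xf0 r2=0xf3 r3=0x86 r4=0x20 r5=0xff  N=0 Z=0
after  5: r0=0x2d r1=0xf0 r2=0xff r3=0x86 r4=0x20 r5=0xff  N=1 Z=0
after  6: r0=0x2d r1=0xf0 r2=0xff r3=0xd2 r4=0x20 r5=0xff  N=1 Z=0
after  7: r0=0x2d r1=0xf0 r2=0xd0 r3=0xd2 r4=0x20 r5=0xff  N=1 Z=0
after  8: r0=0x2d r1=0xf2 r2=0xd0 r3=0xd2 r4=0x20 r5=0xff  N=1 Z=0
-- IRQ taken; context saved, return-PC = 9 --

FLAGS = (N=1, Z=0)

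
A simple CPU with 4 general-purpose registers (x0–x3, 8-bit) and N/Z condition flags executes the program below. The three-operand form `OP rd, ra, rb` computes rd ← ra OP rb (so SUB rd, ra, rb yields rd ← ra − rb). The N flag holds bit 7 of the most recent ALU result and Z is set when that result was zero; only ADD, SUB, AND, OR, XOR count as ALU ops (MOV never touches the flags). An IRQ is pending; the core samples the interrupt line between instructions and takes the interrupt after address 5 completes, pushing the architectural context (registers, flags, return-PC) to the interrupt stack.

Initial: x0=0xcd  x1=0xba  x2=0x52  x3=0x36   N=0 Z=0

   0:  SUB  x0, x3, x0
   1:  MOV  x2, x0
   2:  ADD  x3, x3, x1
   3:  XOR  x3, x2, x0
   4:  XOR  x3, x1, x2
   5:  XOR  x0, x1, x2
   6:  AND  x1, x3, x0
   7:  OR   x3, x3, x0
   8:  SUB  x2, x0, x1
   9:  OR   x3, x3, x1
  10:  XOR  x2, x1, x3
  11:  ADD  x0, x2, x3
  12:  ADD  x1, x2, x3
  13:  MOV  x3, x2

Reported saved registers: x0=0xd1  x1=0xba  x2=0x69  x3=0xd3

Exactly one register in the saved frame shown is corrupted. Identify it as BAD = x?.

BAD = x0

after  0: x0=0x69 x1=0xba x2=0x52 x3=0x36  N=0 Z=0
after  1: x0=0x69 x1=0xba x2=0x69 x3=0x36  N=0 Z=0
after  2: x0=0x69 x1=0xba x2=0x69 x3=0xf0  N=1 Z=0
after  3: x0=0x69 x1=0xba x2=0x69 x3=0x00  N=0 Z=1
after  4: x0=0x69 x1=0xba x2=0x69 x3=0xd3  N=1 Z=0
after  5: x0=0xd3 x1=0xba x2=0x69 x3=0xd3  N=1 Z=0
-- IRQ taken; context saved, return-PC = 6 --
mismatch: x0: reported 0xd1 vs actual 0xd3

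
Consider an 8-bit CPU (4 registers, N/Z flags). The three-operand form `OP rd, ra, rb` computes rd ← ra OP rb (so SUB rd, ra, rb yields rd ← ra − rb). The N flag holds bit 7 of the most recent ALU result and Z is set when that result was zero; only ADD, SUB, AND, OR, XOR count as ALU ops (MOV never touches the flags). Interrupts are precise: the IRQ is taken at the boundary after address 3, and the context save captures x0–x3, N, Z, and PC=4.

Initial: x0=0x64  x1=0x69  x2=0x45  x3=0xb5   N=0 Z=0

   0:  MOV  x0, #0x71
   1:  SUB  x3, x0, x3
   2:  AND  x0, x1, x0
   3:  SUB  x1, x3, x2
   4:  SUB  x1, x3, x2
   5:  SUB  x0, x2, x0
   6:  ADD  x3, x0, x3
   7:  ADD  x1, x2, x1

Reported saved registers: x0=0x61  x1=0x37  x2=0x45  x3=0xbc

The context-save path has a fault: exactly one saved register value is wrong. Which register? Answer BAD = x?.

BAD = x1

after  0: x0=0x71 x1=0x69 x2=0x45 x3=0xb5  N=0 Z=0
after  1: x0=0x71 x1=0x69 x2=0x45 x3=0xbc  N=1 Z=0
after  2: x0=0x61 x1=0x69 x2=0x45 x3=0xbc  N=0 Z=0
after  3: x0=0x61 x1=0x77 x2=0x45 x3=0xbc  N=0 Z=0
-- IRQ taken; context saved, return-PC = 4 --
mismatch: x1: reported 0x37 vs actual 0x77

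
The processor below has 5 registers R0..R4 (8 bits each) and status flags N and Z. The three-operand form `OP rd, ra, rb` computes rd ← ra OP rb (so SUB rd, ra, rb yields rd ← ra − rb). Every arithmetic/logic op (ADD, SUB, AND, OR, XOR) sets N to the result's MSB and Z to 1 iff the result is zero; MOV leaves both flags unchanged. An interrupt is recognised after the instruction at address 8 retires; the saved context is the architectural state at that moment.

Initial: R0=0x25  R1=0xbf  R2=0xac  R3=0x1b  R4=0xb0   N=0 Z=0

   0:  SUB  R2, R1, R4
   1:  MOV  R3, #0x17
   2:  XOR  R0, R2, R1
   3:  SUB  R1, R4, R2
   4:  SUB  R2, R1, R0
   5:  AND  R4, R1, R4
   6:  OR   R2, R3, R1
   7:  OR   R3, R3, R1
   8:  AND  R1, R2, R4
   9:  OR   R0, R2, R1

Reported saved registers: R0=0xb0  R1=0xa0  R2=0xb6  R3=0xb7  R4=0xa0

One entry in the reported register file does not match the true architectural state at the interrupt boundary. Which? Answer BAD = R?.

BAD = R2

after  0: R0=0x25 R1=0xbf R2=0x0f R3=0x1b R4=0xb0  N=0 Z=0
after  1: R0=0x25 R1=0xbf R2=0x0f R3=0x17 R4=0xb0  N=0 Z=0
after  2: R0=0xb0 R1=0xbf R2=0x0f R3=0x17 R4=0xb0  N=1 Z=0
after  3: R0=0xb0 R1=0xa1 R2=0x0f R3=0x17 R4=0xb0  N=1 Z=0
after  4: R0=0xb0 R1=0xa1 R2=0xf1 R3=0x17 R4=0xb0  N=1 Z=0
after  5: R0=0xb0 R1=0xa1 R2=0xf1 R3=0x17 R4=0xa0  N=1 Z=0
after  6: R0=0xb0 R1=0xa1 R2=0xb7 R3=0x17 R4=0xa0  N=1 Z=0
after  7: R0=0xb0 R1=0xa1 R2=0xb7 R3=0xb7 R4=0xa0  N=1 Z=0
after  8: R0=0xb0 R1=0xa0 R2=0xb7 R3=0xb7 R4=0xa0  N=1 Z=0
-- IRQ taken; context saved, return-PC = 9 --
mismatch: R2: reported 0xb6 vs actual 0xb7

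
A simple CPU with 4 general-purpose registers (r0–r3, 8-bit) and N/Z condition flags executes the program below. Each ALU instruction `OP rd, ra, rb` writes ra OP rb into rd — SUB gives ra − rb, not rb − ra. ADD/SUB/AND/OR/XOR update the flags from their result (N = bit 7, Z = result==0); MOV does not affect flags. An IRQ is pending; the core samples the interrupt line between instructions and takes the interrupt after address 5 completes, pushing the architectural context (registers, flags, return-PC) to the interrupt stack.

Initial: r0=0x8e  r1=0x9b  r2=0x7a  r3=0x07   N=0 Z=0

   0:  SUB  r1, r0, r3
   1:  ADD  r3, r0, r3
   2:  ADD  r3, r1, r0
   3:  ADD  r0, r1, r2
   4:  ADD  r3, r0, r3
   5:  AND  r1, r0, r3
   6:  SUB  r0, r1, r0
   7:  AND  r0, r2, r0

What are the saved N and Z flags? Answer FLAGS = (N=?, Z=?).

FLAGS = (N=0, Z=1)

after  0: r0=0x8e r1=0x87 r2=0x7a r3=0x07  N=1 Z=0
after  1: r0=0x8e r1=0x87 r2=0x7a r3=0x95  N=1 Z=0
after  2: r0=0x8e r1=0x87 r2=0x7a r3=0x15  N=0 Z=0
after  3: r0=0x01 r1=0x87 r2=0x7a r3=0x15  N=0 Z=0
after  4: r0=0x01 r1=0x87 r2=0x7a r3=0x16  N=0 Z=0
after  5: r0=0x01 r1=0x00 r2=0x7a r3=0x16  N=0 Z=1
-- IRQ taken; context saved, return-PC = 6 --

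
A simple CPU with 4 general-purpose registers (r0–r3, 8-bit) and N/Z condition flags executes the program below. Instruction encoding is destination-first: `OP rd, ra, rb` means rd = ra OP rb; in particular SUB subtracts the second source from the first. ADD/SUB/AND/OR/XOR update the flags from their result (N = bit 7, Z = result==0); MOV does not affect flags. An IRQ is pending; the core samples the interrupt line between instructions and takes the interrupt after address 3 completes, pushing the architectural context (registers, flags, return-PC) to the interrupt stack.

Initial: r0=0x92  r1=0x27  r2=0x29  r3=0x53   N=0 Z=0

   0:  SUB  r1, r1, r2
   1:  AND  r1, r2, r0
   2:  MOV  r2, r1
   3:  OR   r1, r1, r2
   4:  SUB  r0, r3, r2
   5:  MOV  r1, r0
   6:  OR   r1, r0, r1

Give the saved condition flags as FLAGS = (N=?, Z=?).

FLAGS = (N=0, Z=1)

after  0: r0=0x92 r1=0xfe r2=0x29 r3=0x53  N=1 Z=0
after  1: r0=0x92 r1=0x00 r2=0x29 r3=0x53  N=0 Z=1
after  2: r0=0x92 r1=0x00 r2=0x00 r3=0x53  N=0 Z=1
after  3: r0=0x92 r1=0x00 r2=0x00 r3=0x53  N=0 Z=1
-- IRQ taken; context saved, return-PC = 4 --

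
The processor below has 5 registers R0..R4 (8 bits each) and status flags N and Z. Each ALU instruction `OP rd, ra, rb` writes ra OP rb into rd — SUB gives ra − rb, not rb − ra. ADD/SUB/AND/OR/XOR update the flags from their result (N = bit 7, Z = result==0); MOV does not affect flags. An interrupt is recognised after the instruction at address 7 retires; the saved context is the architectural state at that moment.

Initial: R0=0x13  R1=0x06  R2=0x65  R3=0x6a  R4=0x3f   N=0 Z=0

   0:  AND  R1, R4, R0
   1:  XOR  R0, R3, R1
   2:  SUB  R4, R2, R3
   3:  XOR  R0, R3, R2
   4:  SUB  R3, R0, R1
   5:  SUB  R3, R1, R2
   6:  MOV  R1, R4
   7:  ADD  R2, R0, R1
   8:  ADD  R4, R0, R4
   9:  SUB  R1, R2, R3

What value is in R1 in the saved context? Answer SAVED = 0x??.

after  0: R0=0x13 R1=0x13 R2=0x65 R3=0x6a R4=0x3f  N=0 Z=0
after  1: R0=0x79 R1=0x13 R2=0x65 R3=0x6a R4=0x3f  N=0 Z=0
after  2: R0=0x79 R1=0x13 R2=0x65 R3=0x6a R4=0xfb  N=1 Z=0
after  3: R0=0x0f R1=0x13 R2=0x65 R3=0x6a R4=0xfb  N=0 Z=0
after  4: R0=0x0f R1=0x13 R2=0x65 R3=0xfc R4=0xfb  N=1 Z=0
after  5: R0=0x0f R1=0x13 R2=0x65 R3=0xae R4=0xfb  N=1 Z=0
after  6: R0=0x0f R1=0xfb R2=0x65 R3=0xae R4=0xfb  N=1 Z=0
after  7: R0=0x0f R1=0xfb R2=0x0a R3=0xae R4=0xfb  N=0 Z=0
-- IRQ taken; context saved, return-PC = 8 --

SAVED = 0xfb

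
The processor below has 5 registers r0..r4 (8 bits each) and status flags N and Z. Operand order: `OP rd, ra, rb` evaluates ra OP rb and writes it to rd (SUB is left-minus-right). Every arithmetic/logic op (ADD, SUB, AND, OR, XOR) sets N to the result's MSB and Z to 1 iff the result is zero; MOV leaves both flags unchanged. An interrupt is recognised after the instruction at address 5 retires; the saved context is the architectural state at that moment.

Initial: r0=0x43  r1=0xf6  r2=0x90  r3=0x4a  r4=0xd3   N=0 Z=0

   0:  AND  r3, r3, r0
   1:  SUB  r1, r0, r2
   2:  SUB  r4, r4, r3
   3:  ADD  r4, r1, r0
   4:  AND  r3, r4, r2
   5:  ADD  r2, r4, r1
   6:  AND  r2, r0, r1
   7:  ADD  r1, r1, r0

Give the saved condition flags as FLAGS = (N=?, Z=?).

FLAGS = (N=1, Z=0)

after  0: r0=0x43 r1=0xf6 r2=0x90 r3=0x42 r4=0xd3  N=0 Z=0
after  1: r0=0x43 r1=0xb3 r2=0x90 r3=0x42 r4=0xd3  N=1 Z=0
after  2: r0=0x43 r1=0xb3 r2=0x90 r3=0x42 r4=0x91  N=1 Z=0
after  3: r0=0x43 r1=0xb3 r2=0x90 r3=0x42 r4=0xf6  N=1 Z=0
after  4: r0=0x43 r1=0xb3 r2=0x90 r3=0x90 r4=0xf6  N=1 Z=0
after  5: r0=0x43 r1=0xb3 r2=0xa9 r3=0x90 r4=0xf6  N=1 Z=0
-- IRQ taken; context saved, return-PC = 6 --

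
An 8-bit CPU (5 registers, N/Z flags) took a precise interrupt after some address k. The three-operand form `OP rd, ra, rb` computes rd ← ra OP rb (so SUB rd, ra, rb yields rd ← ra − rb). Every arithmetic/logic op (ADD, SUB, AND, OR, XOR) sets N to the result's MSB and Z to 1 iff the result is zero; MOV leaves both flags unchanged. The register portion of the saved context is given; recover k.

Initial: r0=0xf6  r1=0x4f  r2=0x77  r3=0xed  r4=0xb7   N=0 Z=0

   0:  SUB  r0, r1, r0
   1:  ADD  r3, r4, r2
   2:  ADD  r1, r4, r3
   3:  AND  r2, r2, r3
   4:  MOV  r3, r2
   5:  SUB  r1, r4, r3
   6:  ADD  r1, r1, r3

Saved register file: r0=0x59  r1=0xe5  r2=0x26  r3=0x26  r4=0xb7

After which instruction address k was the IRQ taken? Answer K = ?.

after  0: r0=0x59 r1=0x4f r2=0x77 r3=0xed r4=0xb7  N=0 Z=0
after  1: r0=0x59 r1=0x4f r2=0x77 r3=0x2e r4=0xb7  N=0 Z=0
after  2: r0=0x59 r1=0xe5 r2=0x77 r3=0x2e r4=0xb7  N=1 Z=0
after  3: r0=0x59 r1=0xe5 r2=0x26 r3=0x2e r4=0xb7  N=0 Z=0
after  4: r0=0x59 r1=0xe5 r2=0x26 r3=0x26 r4=0xb7  N=0 Z=0
-- IRQ taken; context saved, return-PC = 5 --

K = 4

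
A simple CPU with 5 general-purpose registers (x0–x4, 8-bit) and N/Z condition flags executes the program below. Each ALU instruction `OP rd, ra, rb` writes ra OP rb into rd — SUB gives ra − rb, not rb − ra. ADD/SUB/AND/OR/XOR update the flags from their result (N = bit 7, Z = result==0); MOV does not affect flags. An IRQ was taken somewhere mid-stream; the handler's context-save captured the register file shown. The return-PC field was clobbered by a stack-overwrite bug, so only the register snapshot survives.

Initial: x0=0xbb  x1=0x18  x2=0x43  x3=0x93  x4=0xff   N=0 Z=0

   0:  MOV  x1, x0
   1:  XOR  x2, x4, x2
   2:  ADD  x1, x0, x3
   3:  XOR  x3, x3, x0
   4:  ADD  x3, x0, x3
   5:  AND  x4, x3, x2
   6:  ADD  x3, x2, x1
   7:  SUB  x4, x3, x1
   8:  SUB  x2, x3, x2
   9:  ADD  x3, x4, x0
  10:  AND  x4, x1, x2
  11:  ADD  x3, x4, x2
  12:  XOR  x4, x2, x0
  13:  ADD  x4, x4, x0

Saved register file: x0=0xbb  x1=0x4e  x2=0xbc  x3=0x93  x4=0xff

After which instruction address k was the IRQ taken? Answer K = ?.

K = 2

after  0: x0=0xbb x1=0xbb x2=0x43 x3=0x93 x4=0xff  N=0 Z=0
after  1: x0=0xbb x1=0xbb x2=0xbc x3=0x93 x4=0xff  N=1 Z=0
after  2: x0=0xbb x1=0x4e x2=0xbc x3=0x93 x4=0xff  N=0 Z=0
-- IRQ taken; context saved, return-PC = 3 --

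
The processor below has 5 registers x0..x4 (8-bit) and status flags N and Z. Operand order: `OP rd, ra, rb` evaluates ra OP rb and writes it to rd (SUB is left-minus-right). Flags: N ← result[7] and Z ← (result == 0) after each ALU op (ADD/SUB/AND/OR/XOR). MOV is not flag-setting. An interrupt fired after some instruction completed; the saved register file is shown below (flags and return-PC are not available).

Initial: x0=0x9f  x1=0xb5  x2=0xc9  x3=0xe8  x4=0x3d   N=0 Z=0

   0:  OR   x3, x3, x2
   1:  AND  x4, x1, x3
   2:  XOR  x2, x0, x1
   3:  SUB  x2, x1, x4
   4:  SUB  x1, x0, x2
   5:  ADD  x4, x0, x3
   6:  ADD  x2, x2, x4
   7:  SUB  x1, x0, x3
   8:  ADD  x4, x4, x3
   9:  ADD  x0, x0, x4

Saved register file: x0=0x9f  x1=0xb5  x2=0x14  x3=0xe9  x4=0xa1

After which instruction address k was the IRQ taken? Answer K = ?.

after  0: x0=0x9f x1=0xb5 x2=0xc9 x3=0xe9 x4=0x3d  N=1 Z=0
after  1: x0=0x9f x1=0xb5 x2=0xc9 x3=0xe9 x4=0xa1  N=1 Z=0
after  2: x0=0x9f x1=0xb5 x2=0x2a x3=0xe9 x4=0xa1  N=0 Z=0
after  3: x0=0x9f x1=0xb5 x2=0x14 x3=0xe9 x4=0xa1  N=0 Z=0
-- IRQ taken; context saved, return-PC = 4 --

K = 3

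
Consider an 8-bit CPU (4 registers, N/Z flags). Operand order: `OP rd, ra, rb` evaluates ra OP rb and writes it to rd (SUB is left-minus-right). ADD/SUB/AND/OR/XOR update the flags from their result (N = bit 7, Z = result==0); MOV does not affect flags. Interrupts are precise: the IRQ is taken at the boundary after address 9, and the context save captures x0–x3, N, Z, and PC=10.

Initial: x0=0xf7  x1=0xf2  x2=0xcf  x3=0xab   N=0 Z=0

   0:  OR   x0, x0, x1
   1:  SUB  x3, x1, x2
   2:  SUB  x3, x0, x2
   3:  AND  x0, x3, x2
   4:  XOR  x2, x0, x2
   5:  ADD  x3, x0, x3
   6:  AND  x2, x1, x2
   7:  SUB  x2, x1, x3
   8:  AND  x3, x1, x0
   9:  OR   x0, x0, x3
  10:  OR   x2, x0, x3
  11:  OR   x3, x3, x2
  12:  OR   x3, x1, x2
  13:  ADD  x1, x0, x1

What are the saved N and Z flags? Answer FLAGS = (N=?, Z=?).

after  0: x0=0xf7 x1=0xf2 x2=0xcf x3=0xab  N=1 Z=0
after  1: x0=0xf7 x1=0xf2 x2=0xcf x3=0x23  N=0 Z=0
after  2: x0=0xf7 x1=0xf2 x2=0xcf x3=0x28  N=0 Z=0
after  3: x0=0x08 x1=0xf2 x2=0xcf x3=0x28  N=0 Z=0
after  4: x0=0x08 x1=0xf2 x2=0xc7 x3=0x28  N=1 Z=0
after  5: x0=0x08 x1=0xf2 x2=0xc7 x3=0x30  N=0 Z=0
after  6: x0=0x08 x1=0xf2 x2=0xc2 x3=0x30  N=1 Z=0
after  7: x0=0x08 x1=0xf2 x2=0xc2 x3=0x30  N=1 Z=0
after  8: x0=0x08 x1=0xf2 x2=0xc2 x3=0x00  N=0 Z=1
after  9: x0=0x08 x1=0xf2 x2=0xc2 x3=0x00  N=0 Z=0
-- IRQ taken; context saved, return-PC = 10 --

FLAGS = (N=0, Z=0)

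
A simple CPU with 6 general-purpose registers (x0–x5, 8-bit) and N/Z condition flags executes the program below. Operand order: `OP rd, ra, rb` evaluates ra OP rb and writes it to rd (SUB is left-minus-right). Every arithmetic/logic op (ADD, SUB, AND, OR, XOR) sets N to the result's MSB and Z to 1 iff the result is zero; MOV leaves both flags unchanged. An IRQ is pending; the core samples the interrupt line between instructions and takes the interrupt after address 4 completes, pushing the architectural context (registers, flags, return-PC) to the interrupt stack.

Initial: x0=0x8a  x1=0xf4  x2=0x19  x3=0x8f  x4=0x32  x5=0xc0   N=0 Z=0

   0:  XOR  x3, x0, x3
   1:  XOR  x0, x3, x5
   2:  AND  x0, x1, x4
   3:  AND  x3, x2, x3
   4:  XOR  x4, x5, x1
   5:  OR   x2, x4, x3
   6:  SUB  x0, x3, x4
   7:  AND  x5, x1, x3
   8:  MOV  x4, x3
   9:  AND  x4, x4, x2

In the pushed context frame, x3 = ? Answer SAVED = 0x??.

SAVED = 0x01

after  0: x0=0x8a x1=0xf4 x2=0x19 x3=0x05 x4=0x32 x5=0xc0  N=0 Z=0
after  1: x0=0xc5 x1=0xf4 x2=0x19 x3=0x05 x4=0x32 x5=0xc0  N=1 Z=0
after  2: x0=0x30 x1=0xf4 x2=0x19 x3=0x05 x4=0x32 x5=0xc0  N=0 Z=0
after  3: x0=0x30 x1=0xf4 x2=0x19 x3=0x01 x4=0x32 x5=0xc0  N=0 Z=0
after  4: x0=0x30 x1=0xf4 x2=0x19 x3=0x01 x4=0x34 x5=0xc0  N=0 Z=0
-- IRQ taken; context saved, return-PC = 5 --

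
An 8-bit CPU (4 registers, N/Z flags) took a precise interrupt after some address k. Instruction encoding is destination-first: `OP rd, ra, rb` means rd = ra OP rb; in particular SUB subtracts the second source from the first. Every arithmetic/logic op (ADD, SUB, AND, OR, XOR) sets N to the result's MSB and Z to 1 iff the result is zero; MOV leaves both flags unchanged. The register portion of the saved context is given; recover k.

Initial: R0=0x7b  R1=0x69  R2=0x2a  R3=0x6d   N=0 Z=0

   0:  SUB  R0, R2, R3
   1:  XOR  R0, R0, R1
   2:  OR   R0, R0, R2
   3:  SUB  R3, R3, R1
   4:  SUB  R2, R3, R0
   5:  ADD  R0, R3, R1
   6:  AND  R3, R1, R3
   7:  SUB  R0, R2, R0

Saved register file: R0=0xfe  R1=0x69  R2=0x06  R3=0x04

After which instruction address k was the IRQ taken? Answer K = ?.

after  0: R0=0xbd R1=0x69 R2=0x2a R3=0x6d  N=1 Z=0
after  1: R0=0xd4 R1=0x69 R2=0x2a R3=0x6d  N=1 Z=0
after  2: R0=0xfe R1=0x69 R2=0x2a R3=0x6d  N=1 Z=0
after  3: R0=0xfe R1=0x69 R2=0x2a R3=0x04  N=0 Z=0
after  4: R0=0xfe R1=0x69 R2=0x06 R3=0x04  N=0 Z=0
-- IRQ taken; context saved, return-PC = 5 --

K = 4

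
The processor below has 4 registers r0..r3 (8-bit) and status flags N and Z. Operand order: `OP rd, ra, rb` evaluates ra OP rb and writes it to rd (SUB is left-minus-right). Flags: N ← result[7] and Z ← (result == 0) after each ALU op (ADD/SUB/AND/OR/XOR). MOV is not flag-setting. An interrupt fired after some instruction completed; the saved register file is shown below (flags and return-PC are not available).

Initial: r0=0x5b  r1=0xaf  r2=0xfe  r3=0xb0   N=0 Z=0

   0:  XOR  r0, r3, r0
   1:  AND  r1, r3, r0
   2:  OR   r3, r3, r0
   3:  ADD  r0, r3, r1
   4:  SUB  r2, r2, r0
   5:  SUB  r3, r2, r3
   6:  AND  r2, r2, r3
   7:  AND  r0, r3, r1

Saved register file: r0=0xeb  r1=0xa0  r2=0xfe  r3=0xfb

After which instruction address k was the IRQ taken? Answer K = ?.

K = 2

after  0: r0=0xeb r1=0xaf r2=0xfe r3=0xb0  N=1 Z=0
after  1: r0=0xeb r1=0xa0 r2=0xfe r3=0xb0  N=1 Z=0
after  2: r0=0xeb r1=0xa0 r2=0xfe r3=0xfb  N=1 Z=0
-- IRQ taken; context saved, return-PC = 3 --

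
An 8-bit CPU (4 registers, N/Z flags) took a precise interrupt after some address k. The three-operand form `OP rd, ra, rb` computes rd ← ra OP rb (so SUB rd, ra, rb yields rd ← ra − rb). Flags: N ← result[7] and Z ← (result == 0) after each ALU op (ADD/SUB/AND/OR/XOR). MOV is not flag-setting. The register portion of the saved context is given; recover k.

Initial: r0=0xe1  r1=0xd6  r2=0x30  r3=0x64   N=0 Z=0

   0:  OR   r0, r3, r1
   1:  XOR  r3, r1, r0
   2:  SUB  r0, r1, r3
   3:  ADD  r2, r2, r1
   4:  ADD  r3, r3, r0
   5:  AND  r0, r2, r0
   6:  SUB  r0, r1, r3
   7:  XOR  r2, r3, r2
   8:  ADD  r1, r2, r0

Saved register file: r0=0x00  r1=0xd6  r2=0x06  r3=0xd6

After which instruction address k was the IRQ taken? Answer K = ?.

K = 6

after  0: r0=0xf6 r1=0xd6 r2=0x30 r3=0x64  N=1 Z=0
after  1: r0=0xf6 r1=0xd6 r2=0x30 r3=0x20  N=0 Z=0
after  2: r0=0xb6 r1=0xd6 r2=0x30 r3=0x20  N=1 Z=0
after  3: r0=0xb6 r1=0xd6 r2=0x06 r3=0x20  N=0 Z=0
after  4: r0=0xb6 r1=0xd6 r2=0x06 r3=0xd6  N=1 Z=0
after  5: r0=0x06 r1=0xd6 r2=0x06 r3=0xd6  N=0 Z=0
after  6: r0=0x00 r1=0xd6 r2=0x06 r3=0xd6  N=0 Z=1
-- IRQ taken; context saved, return-PC = 7 --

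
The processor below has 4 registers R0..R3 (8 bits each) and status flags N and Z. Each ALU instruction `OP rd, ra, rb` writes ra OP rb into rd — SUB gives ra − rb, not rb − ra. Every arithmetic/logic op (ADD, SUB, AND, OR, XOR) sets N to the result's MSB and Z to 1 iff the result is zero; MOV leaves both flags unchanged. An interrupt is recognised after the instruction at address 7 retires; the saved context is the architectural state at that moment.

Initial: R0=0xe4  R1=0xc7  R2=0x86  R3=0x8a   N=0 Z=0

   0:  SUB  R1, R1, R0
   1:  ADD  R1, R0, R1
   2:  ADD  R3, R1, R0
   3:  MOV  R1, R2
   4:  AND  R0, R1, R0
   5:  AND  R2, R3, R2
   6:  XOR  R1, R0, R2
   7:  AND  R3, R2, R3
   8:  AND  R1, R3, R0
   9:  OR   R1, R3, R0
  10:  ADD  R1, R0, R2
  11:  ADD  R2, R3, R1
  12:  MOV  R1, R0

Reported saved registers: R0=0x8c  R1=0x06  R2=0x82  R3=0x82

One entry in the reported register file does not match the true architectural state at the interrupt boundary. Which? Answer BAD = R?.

BAD = R0

after  0: R0=0xe4 R1=0xe3 R2=0x86 R3=0x8a  N=1 Z=0
after  1: R0=0xe4 R1=0xc7 R2=0x86 R3=0x8a  N=1 Z=0
after  2: R0=0xe4 R1=0xc7 R2=0x86 R3=0xab  N=1 Z=0
after  3: R0=0xe4 R1=0x86 R2=0x86 R3=0xab  N=1 Z=0
after  4: R0=0x84 R1=0x86 R2=0x86 R3=0xab  N=1 Z=0
after  5: R0=0x84 R1=0x86 R2=0x82 R3=0xab  N=1 Z=0
after  6: R0=0x84 R1=0x06 R2=0x82 R3=0xab  N=0 Z=0
after  7: R0=0x84 R1=0x06 R2=0x82 R3=0x82  N=1 Z=0
-- IRQ taken; context saved, return-PC = 8 --
mismatch: R0: reported 0x8c vs actual 0x84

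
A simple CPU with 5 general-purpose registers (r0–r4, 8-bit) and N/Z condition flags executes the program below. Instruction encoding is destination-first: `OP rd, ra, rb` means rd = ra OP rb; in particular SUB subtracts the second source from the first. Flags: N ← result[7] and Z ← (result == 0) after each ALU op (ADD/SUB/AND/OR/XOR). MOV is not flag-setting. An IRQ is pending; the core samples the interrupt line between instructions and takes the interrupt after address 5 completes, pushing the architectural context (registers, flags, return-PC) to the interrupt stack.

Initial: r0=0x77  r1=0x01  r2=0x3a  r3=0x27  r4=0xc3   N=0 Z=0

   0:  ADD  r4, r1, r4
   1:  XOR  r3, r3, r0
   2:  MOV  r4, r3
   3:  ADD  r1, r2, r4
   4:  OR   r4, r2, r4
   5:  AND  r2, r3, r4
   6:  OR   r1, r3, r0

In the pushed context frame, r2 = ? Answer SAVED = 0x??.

after  0: r0=0x77 r1=0x01 r2=0x3a r3=0x27 r4=0xc4  N=1 Z=0
after  1: r0=0x77 r1=0x01 r2=0x3a r3=0x50 r4=0xc4  N=0 Z=0
after  2: r0=0x77 r1=0x01 r2=0x3a r3=0x50 r4=0x50  N=0 Z=0
after  3: r0=0x77 r1=0x8a r2=0x3a r3=0x50 r4=0x50  N=1 Z=0
after  4: r0=0x77 r1=0x8a r2=0x3a r3=0x50 r4=0x7a  N=0 Z=0
after  5: r0=0x77 r1=0x8a r2=0x50 r3=0x50 r4=0x7a  N=0 Z=0
-- IRQ taken; context saved, return-PC = 6 --

SAVED = 0x50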